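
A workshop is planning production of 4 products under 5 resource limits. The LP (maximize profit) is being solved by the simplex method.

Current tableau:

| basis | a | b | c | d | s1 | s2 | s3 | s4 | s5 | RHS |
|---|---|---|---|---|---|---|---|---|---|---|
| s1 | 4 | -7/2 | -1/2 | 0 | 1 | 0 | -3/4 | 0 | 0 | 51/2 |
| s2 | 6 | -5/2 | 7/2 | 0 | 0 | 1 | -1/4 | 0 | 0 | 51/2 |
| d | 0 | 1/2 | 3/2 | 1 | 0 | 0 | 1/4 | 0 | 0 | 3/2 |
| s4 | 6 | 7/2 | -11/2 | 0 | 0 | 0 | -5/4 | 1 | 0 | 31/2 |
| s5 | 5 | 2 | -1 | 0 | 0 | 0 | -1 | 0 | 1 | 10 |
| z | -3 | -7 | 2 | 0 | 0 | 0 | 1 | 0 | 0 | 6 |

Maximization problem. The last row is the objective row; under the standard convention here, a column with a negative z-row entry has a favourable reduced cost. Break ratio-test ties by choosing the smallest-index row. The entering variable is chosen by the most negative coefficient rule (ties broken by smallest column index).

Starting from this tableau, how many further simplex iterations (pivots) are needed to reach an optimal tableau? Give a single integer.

2

pivot: b in, d out → z = 27
pivot: a in, s5 out → z = 147/5
No improving column remains; optimal.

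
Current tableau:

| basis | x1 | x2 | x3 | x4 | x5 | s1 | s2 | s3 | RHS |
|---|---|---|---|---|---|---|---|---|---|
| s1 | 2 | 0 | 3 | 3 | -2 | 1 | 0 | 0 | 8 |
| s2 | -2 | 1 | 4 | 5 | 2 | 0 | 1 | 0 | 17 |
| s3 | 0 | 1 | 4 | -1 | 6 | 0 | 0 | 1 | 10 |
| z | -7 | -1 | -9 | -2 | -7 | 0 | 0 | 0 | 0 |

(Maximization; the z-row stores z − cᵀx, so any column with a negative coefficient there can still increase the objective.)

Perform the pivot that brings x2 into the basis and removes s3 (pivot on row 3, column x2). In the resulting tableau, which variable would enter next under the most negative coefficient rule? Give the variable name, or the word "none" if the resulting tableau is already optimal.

x1

Pivot element 1. New z-row = old z-row − (-1)·(row 3/1).
Updated z-row coefficients: x1: -7, x2: 0, x3: -5, x4: -3, x5: -1, s1: 0, s2: 0, s3: 1.
The most negative is -7 in column x1, so x1 would enter next.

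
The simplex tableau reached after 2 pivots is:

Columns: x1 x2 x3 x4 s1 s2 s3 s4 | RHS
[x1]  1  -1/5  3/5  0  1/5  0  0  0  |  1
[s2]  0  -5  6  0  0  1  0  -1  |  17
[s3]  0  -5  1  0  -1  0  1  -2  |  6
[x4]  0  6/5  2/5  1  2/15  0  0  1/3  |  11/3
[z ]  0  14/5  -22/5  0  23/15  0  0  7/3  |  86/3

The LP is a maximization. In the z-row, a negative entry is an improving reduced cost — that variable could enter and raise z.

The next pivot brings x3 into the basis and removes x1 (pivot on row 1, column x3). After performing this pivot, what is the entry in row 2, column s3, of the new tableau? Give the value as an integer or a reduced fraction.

Pivot element is row 1, column x3: 3/5.
Normalize row 1: new (row 1, s3) = 0/(3/5) = 0.
row 2 ← row 2 − 6·(new row 1): 0 − 6·0 = 0.

0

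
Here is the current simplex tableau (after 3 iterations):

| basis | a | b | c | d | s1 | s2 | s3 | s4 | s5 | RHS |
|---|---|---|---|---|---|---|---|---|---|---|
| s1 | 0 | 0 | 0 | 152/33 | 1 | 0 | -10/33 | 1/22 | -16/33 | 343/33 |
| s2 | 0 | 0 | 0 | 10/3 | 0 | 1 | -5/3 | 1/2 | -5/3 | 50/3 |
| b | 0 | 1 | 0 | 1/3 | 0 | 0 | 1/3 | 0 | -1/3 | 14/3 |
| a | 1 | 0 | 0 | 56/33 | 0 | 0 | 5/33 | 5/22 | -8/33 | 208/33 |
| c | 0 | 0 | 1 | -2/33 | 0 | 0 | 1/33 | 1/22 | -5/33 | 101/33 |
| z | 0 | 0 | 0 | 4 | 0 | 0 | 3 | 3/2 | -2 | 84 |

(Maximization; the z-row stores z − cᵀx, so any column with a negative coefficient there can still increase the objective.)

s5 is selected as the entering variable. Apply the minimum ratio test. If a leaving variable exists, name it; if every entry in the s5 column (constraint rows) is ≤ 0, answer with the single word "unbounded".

s5-column entries: row 1: -16/33, row 2: -5/3, row 3: -1/3, row 4: -8/33, row 5: -5/33. All ≤ 0, so s5 can increase without bound; the LP is unbounded in this direction.

unbounded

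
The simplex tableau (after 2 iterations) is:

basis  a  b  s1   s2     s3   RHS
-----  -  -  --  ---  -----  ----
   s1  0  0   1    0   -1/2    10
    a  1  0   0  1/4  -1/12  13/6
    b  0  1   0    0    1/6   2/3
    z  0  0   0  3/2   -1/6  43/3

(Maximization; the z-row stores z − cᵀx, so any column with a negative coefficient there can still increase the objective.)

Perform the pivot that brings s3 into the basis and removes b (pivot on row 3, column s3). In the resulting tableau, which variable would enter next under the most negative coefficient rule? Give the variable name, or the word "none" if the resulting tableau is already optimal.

none

Pivot element 1/6. New z-row = old z-row − (-1/6)·(row 3/(1/6)).
Updated z-row coefficients: a: 0, b: 1, s1: 0, s2: 3/2, s3: 0.
No coefficient is strictly negative; the tableau after this pivot is optimal.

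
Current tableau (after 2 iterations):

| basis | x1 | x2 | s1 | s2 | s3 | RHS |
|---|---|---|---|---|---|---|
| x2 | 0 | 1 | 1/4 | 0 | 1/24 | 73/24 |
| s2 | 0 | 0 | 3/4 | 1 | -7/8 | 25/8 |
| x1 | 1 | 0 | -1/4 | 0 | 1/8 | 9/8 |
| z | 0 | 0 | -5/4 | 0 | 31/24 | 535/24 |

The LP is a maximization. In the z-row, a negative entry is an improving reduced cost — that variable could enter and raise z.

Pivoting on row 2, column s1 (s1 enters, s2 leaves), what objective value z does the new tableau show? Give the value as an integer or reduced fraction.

55/2

Minimum ratio for s1: (25/8)/(3/4) = 25/6.
z changes by −(z-row coeff of s1)·ratio = −(-5/4)·(25/6) = 125/24.
New z = 535/24 + (125/24) = 55/2.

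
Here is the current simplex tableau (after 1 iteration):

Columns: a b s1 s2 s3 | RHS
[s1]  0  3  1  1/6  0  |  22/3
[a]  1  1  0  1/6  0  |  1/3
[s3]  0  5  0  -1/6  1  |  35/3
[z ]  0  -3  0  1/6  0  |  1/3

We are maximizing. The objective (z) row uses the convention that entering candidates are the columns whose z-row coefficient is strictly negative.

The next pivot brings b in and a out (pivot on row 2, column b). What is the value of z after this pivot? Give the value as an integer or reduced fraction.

Minimum ratio for b: (1/3)/1 = 1/3.
z changes by −(z-row coeff of b)·ratio = −(-3)·(1/3) = 1.
New z = 1/3 + 1 = 4/3.

4/3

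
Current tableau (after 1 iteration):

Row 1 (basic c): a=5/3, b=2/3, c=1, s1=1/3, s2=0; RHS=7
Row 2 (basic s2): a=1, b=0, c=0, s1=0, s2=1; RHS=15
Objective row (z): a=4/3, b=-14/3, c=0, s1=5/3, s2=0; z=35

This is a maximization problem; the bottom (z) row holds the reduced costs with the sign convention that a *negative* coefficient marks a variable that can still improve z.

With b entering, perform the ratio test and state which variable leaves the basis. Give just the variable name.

Ratios: row 1 (c): 7/(2/3) = 21/2; row 2 (s2): entry 0 ≤ 0, skip.
Minimum ratio 21/2 is in the c row, so c leaves.

c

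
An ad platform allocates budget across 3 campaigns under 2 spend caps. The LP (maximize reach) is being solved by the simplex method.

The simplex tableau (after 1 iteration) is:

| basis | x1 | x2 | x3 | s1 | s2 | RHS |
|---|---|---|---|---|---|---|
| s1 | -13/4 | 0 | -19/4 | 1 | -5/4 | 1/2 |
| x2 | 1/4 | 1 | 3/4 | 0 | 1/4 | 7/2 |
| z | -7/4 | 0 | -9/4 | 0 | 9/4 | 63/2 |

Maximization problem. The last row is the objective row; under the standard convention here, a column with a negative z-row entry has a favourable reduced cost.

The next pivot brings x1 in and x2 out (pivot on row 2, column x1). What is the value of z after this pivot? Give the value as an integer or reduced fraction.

56

Minimum ratio for x1: (7/2)/(1/4) = 14.
z changes by −(z-row coeff of x1)·ratio = −(-7/4)·14 = 49/2.
New z = 63/2 + (49/2) = 56.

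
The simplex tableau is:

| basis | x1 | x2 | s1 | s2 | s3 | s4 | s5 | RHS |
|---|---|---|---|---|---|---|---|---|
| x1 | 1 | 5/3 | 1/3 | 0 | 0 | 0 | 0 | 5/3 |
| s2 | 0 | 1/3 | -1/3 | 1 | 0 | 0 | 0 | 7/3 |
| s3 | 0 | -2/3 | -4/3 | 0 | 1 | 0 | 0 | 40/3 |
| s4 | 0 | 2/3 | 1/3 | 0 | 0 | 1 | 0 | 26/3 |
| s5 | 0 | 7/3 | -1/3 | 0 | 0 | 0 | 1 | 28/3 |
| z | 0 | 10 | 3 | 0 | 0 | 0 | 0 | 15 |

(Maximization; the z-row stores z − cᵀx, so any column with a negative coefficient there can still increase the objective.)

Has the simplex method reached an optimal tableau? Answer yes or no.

No objective-row coefficient is strictly negative, so no entering variable exists; the tableau is optimal.

yes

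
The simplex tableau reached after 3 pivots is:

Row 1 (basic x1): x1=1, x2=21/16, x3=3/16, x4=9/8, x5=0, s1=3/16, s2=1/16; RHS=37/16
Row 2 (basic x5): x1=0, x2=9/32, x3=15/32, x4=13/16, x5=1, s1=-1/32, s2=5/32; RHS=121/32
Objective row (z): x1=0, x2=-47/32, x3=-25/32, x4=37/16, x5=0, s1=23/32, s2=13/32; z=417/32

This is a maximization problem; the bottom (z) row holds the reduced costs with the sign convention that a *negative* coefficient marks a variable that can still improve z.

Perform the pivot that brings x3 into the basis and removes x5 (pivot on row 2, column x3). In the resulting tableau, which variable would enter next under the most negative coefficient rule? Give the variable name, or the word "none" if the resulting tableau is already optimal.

x2

Pivot element 15/32. New z-row = old z-row − (-25/32)·(row 2/(15/32)).
Updated z-row coefficients: x1: 0, x2: -1, x3: 0, x4: 11/3, x5: 5/3, s1: 2/3, s2: 2/3.
The most negative is -1 in column x2, so x2 would enter next.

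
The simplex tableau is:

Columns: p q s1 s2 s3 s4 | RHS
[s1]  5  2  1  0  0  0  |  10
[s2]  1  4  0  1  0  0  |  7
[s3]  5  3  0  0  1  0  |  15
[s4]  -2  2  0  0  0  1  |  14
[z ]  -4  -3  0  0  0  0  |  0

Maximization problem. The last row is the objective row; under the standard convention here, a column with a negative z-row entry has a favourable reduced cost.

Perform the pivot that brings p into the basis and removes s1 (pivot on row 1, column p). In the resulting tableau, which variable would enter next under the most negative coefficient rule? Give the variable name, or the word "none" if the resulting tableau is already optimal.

Pivot element 5. New z-row = old z-row − (-4)·(row 1/5).
Updated z-row coefficients: p: 0, q: -7/5, s1: 4/5, s2: 0, s3: 0, s4: 0.
The most negative is -7/5 in column q, so q would enter next.

q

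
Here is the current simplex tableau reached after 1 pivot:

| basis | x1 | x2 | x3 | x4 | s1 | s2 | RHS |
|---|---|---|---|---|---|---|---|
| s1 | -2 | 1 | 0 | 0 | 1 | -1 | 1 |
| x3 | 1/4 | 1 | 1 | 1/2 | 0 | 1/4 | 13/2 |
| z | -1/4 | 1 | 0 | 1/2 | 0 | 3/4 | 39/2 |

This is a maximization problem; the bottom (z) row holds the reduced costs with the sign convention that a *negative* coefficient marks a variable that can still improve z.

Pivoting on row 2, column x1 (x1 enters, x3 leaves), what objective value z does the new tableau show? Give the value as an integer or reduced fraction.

Minimum ratio for x1: (13/2)/(1/4) = 26.
z changes by −(z-row coeff of x1)·ratio = −(-1/4)·26 = 13/2.
New z = 39/2 + (13/2) = 26.

26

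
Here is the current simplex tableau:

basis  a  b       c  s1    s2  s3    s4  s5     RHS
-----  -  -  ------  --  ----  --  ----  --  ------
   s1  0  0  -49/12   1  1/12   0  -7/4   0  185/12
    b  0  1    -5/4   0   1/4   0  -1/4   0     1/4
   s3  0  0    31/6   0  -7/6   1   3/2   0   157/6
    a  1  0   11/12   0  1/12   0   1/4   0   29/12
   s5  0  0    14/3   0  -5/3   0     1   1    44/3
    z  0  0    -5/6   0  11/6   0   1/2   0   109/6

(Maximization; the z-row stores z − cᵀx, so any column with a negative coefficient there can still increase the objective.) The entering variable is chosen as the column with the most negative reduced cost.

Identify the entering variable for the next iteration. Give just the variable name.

Objective-row coefficients: a: 0, b: 0, c: -5/6, s1: 0, s2: 11/6, s3: 0, s4: 1/2, s5: 0.
The most negative is -5/6 in column c, so c enters.

c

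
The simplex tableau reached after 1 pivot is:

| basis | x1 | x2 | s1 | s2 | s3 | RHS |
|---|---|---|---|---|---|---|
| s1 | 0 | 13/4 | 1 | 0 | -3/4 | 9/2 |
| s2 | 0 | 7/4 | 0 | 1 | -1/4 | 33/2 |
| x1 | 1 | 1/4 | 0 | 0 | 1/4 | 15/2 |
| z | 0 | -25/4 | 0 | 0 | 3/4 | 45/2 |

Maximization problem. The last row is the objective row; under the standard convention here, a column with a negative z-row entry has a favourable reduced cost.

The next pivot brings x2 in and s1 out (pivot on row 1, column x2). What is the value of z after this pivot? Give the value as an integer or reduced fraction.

405/13

Minimum ratio for x2: (9/2)/(13/4) = 18/13.
z changes by −(z-row coeff of x2)·ratio = −(-25/4)·(18/13) = 225/26.
New z = 45/2 + (225/26) = 405/13.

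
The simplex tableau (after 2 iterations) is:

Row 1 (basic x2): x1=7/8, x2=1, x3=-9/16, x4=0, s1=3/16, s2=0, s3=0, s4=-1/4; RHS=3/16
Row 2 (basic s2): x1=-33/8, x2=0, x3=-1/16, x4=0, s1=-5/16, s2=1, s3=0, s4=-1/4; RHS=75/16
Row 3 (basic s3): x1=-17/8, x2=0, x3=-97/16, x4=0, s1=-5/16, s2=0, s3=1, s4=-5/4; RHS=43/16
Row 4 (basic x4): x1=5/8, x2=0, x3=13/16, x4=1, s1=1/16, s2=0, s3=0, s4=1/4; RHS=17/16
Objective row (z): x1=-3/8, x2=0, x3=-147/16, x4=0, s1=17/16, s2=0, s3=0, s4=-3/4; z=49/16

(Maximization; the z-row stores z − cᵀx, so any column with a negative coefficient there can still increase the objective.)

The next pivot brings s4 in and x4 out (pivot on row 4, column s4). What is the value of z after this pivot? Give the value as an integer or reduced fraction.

25/4

Minimum ratio for s4: (17/16)/(1/4) = 17/4.
z changes by −(z-row coeff of s4)·ratio = −(-3/4)·(17/4) = 51/16.
New z = 49/16 + (51/16) = 25/4.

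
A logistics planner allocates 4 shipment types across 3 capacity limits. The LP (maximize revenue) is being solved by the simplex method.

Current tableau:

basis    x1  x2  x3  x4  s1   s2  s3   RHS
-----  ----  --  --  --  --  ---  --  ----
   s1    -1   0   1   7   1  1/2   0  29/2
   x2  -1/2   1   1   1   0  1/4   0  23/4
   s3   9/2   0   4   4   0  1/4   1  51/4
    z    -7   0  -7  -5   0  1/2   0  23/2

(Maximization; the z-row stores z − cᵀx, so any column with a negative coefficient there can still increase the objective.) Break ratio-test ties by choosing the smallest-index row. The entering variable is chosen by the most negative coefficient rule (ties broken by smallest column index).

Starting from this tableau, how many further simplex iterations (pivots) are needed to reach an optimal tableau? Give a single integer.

pivot: x1 in, s3 out → z = 94/3
pivot: x3 in, x1 out → z = 541/16
No improving column remains; optimal.

2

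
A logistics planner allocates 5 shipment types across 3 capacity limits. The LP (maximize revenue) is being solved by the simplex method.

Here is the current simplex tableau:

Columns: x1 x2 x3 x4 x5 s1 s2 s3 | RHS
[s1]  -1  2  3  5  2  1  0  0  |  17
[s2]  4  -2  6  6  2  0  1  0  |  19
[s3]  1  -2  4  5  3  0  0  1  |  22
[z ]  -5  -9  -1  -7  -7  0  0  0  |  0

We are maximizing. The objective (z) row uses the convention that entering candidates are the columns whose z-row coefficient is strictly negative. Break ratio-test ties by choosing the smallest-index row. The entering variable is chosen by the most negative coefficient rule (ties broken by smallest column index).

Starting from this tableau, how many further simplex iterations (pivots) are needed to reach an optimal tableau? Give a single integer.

2

pivot: x2 in, s1 out → z = 153/2
pivot: x1 in, s2 out → z = 381/2
No improving column remains; optimal.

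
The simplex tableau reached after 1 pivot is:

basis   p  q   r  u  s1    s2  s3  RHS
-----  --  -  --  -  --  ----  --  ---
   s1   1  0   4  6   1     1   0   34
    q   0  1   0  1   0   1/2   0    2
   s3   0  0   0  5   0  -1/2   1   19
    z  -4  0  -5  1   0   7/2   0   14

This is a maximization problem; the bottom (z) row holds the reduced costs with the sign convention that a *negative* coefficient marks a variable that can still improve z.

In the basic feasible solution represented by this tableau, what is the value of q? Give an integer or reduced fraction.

2

q is basic (row 2); its value is the RHS of that row: 2.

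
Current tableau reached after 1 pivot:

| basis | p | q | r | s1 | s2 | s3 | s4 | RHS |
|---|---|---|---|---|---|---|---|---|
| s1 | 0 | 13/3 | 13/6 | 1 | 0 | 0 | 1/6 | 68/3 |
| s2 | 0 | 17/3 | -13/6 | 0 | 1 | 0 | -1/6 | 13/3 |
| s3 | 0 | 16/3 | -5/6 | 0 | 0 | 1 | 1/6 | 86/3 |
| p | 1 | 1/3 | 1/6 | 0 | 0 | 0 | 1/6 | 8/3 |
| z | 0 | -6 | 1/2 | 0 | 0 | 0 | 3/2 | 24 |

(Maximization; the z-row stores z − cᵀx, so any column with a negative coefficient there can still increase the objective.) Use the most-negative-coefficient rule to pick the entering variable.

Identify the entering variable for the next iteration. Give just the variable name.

q

Objective-row coefficients: p: 0, q: -6, r: 1/2, s1: 0, s2: 0, s3: 0, s4: 3/2.
The most negative is -6 in column q, so q enters.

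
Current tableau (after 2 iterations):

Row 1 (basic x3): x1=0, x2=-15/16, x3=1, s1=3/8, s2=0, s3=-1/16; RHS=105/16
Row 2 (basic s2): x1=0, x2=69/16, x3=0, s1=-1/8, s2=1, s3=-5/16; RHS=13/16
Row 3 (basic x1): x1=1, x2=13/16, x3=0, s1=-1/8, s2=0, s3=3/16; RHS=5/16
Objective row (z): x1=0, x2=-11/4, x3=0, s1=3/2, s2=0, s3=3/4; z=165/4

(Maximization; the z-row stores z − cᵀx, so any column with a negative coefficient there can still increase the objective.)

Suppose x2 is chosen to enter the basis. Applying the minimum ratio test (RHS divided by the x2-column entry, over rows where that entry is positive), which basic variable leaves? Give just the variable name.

Ratios: row 1 (x3): entry -15/16 ≤ 0, skip; row 2 (s2): (13/16)/(69/16) = 13/69; row 3 (x1): (5/16)/(13/16) = 5/13.
Minimum ratio 13/69 is in the s2 row, so s2 leaves.

s2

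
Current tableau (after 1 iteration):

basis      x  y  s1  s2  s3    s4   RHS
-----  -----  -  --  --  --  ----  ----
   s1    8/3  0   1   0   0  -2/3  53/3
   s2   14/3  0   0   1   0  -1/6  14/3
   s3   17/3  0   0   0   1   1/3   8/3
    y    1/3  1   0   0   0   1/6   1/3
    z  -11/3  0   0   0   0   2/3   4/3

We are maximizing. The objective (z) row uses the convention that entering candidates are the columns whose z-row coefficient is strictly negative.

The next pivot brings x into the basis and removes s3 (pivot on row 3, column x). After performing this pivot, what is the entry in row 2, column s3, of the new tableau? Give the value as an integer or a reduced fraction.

Pivot element is row 3, column x: 17/3.
Normalize row 3: new (row 3, s3) = 1/(17/3) = 3/17.
row 2 ← row 2 − (14/3)·(new row 3): 0 − (14/3)·(3/17) = -14/17.

-14/17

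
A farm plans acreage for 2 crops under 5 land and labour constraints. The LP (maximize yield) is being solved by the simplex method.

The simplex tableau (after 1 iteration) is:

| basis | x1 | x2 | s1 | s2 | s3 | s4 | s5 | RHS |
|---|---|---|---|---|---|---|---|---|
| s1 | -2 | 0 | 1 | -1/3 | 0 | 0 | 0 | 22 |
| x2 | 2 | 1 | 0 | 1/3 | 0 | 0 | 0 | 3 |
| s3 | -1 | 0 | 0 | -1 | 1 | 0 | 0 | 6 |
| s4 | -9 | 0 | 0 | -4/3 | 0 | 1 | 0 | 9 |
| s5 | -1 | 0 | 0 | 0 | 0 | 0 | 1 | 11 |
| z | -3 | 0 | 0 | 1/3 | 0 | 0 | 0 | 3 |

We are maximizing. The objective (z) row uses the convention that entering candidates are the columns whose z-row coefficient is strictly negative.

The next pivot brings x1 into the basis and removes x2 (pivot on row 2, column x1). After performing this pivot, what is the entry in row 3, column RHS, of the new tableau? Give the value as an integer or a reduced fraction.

Pivot element is row 2, column x1: 2.
Normalize row 2: new (row 2, RHS) = 3/2 = 3/2.
row 3 ← row 3 − (-1)·(new row 2): 6 − (-1)·(3/2) = 15/2.

15/2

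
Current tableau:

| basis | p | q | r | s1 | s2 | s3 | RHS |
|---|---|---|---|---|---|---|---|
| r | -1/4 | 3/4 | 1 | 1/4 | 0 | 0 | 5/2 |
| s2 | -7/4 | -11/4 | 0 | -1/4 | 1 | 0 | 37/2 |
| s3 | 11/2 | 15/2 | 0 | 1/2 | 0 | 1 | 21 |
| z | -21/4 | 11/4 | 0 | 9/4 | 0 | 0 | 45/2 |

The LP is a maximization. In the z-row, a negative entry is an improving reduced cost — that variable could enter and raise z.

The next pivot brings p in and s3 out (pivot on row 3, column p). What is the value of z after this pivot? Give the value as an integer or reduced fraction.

Minimum ratio for p: 21/(11/2) = 42/11.
z changes by −(z-row coeff of p)·ratio = −(-21/4)·(42/11) = 441/22.
New z = 45/2 + (441/22) = 468/11.

468/11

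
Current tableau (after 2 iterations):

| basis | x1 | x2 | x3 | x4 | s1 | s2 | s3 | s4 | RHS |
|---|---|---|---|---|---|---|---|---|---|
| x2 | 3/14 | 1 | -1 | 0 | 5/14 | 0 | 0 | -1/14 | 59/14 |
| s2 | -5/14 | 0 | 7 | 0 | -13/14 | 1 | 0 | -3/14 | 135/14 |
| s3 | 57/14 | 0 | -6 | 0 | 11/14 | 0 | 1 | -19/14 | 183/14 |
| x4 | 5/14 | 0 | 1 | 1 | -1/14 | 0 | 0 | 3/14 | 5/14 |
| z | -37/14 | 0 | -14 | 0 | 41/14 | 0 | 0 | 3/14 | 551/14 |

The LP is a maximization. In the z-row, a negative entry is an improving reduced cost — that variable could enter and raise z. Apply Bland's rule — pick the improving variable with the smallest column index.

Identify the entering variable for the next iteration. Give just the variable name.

Objective-row coefficients: x1: -37/14, x2: 0, x3: -14, x4: 0, s1: 41/14, s2: 0, s3: 0, s4: 3/14.
Improving columns: x1, x3. Bland's rule picks the smallest column index → x1.

x1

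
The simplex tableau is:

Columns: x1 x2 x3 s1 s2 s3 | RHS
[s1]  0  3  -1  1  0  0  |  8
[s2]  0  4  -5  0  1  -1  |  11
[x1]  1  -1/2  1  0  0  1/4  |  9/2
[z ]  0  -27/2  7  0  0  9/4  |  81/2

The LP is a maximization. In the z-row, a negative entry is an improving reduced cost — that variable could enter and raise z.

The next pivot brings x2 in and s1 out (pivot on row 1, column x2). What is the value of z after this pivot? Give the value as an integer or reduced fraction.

Minimum ratio for x2: 8/3 = 8/3.
z changes by −(z-row coeff of x2)·ratio = −(-27/2)·(8/3) = 36.
New z = 81/2 + 36 = 153/2.

153/2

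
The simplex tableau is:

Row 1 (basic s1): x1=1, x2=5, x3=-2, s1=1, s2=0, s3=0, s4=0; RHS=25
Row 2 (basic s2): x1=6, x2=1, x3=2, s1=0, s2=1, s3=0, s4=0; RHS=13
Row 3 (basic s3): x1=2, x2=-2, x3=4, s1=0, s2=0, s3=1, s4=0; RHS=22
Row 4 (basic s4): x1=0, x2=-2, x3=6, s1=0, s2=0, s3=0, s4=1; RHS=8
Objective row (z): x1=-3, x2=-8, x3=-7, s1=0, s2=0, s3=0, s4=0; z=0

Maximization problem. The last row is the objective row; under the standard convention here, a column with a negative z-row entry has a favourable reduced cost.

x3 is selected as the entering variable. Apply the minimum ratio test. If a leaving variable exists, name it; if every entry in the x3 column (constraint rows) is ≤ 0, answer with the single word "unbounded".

Ratios: row 1 (s1): entry -2 ≤ 0, skip; row 2 (s2): 13/2 = 13/2; row 3 (s3): 22/4 = 11/2; row 4 (s4): 8/6 = 4/3.
Minimum ratio is in the s4 row, so s4 leaves.

s4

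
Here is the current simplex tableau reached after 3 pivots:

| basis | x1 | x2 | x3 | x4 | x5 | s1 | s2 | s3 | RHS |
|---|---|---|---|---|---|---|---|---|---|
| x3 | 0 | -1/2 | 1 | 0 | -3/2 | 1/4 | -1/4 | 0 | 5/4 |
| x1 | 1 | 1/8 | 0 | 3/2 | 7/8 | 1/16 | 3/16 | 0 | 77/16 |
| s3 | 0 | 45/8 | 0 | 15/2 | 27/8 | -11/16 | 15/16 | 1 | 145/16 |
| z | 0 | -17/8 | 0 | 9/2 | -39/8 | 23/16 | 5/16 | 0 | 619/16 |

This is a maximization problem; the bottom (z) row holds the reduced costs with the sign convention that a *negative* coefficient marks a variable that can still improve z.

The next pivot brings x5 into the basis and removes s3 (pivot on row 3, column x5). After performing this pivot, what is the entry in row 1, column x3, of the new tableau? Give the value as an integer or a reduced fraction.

1

Pivot element is row 3, column x5: 27/8.
Normalize row 3: new (row 3, x3) = 0/(27/8) = 0.
row 1 ← row 1 − (-3/2)·(new row 3): 1 − (-3/2)·0 = 1.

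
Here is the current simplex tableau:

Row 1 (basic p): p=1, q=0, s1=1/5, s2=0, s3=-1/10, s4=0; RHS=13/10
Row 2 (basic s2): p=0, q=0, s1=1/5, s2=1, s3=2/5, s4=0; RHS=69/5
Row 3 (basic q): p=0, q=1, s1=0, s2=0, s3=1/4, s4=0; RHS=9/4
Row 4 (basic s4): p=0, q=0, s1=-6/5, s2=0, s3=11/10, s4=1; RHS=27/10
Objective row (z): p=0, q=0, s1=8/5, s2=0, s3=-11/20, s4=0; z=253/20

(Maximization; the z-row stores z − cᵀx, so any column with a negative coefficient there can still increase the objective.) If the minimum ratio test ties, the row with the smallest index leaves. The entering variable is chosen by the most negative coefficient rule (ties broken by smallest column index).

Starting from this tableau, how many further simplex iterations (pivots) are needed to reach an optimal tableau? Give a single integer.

1

pivot: s3 in, s4 out → z = 14
No improving column remains; optimal.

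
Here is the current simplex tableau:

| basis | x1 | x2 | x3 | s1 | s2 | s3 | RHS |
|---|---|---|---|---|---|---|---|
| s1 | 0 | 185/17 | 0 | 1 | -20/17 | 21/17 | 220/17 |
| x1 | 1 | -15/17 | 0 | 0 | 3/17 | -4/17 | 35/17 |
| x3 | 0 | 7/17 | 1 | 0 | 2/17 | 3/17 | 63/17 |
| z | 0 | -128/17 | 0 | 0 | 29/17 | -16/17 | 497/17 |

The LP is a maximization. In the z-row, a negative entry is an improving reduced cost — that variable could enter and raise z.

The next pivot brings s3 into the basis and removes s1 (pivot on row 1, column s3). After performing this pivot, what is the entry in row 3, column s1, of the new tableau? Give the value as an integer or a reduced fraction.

-1/7

Pivot element is row 1, column s3: 21/17.
Normalize row 1: new (row 1, s1) = 1/(21/17) = 17/21.
row 3 ← row 3 − (3/17)·(new row 1): 0 − (3/17)·(17/21) = -1/7.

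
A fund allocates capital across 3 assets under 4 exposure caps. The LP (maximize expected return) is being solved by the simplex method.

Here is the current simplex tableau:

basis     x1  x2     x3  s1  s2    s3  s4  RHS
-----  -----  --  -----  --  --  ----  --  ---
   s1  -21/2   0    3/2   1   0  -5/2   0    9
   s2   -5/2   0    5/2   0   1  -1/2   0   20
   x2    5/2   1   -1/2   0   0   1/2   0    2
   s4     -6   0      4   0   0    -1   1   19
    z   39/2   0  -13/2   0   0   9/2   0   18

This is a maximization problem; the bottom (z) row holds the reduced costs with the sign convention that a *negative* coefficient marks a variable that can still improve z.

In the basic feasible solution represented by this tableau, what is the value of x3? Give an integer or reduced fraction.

0

x3 is nonbasic (not in the basis column), so its value in the current BFS is 0.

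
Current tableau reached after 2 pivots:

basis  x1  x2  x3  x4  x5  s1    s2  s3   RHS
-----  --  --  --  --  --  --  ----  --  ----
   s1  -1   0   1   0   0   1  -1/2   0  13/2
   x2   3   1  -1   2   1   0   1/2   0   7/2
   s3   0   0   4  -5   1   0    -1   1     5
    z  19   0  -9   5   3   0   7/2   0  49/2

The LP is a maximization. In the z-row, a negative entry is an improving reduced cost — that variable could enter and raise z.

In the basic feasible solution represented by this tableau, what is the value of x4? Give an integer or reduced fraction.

0

x4 is nonbasic (not in the basis column), so its value in the current BFS is 0.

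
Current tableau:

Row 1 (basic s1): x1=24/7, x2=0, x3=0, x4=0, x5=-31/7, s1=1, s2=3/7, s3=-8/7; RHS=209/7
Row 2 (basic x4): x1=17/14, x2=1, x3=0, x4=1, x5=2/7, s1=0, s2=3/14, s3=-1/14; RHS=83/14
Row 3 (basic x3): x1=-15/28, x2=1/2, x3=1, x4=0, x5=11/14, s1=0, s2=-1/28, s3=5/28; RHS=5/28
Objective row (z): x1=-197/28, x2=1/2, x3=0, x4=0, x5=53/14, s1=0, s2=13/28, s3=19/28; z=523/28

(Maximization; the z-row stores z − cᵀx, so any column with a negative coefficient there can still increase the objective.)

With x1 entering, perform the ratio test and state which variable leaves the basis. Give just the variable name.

x4

Ratios: row 1 (s1): (209/7)/(24/7) = 209/24; row 2 (x4): (83/14)/(17/14) = 83/17; row 3 (x3): entry -15/28 ≤ 0, skip.
Minimum ratio 83/17 is in the x4 row, so x4 leaves.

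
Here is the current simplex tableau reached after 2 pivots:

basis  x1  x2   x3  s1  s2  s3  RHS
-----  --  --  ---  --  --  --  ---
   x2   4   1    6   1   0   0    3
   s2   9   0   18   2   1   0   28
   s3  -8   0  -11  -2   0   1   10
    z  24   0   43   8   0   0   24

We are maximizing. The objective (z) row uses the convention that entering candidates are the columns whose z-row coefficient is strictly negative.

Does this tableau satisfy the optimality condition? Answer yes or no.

yes

No objective-row coefficient is strictly negative, so no entering variable exists; the tableau is optimal.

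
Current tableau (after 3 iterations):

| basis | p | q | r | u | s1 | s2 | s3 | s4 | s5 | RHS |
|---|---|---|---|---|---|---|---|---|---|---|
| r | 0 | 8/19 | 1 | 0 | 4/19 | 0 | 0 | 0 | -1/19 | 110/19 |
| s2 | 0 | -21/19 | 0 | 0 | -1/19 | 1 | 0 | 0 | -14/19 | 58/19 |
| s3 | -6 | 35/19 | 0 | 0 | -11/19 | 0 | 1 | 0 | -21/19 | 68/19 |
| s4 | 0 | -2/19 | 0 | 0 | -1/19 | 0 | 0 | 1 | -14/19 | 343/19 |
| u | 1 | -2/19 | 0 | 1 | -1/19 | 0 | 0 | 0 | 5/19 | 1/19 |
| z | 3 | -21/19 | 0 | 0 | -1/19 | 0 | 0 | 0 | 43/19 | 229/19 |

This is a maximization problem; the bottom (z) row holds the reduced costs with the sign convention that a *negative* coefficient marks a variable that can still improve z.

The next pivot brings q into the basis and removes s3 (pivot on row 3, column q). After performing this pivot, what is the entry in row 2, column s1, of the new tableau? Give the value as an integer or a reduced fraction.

-2/5

Pivot element is row 3, column q: 35/19.
Normalize row 3: new (row 3, s1) = (-11/19)/(35/19) = -11/35.
row 2 ← row 2 − (-21/19)·(new row 3): -1/19 − (-21/19)·(-11/35) = -2/5.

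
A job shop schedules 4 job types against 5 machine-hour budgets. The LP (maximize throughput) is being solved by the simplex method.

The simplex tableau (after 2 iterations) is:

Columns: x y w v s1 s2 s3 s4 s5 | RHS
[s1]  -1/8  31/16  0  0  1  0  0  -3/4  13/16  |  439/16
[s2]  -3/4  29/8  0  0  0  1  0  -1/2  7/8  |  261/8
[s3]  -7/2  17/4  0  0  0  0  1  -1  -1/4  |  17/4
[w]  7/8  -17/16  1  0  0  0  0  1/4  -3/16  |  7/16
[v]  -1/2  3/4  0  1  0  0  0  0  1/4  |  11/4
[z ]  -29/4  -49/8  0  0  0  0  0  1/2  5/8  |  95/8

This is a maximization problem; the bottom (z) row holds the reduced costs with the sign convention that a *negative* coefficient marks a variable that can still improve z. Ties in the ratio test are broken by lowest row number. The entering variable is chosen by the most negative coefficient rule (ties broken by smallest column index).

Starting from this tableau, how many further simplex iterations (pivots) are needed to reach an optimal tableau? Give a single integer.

2

pivot: x in, w out → z = 31/2
pivot: y in, s2 out → z = 197
No improving column remains; optimal.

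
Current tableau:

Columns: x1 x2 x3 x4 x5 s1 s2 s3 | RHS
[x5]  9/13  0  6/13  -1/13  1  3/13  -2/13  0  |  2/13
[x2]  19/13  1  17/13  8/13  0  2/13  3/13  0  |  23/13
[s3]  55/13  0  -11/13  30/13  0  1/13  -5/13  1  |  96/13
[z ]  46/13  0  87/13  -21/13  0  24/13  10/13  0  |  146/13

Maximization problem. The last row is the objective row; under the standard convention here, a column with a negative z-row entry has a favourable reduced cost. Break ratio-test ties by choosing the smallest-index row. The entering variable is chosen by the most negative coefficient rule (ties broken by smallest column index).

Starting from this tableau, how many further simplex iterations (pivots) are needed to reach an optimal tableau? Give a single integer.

pivot: x4 in, x2 out → z = 127/8
No improving column remains; optimal.

1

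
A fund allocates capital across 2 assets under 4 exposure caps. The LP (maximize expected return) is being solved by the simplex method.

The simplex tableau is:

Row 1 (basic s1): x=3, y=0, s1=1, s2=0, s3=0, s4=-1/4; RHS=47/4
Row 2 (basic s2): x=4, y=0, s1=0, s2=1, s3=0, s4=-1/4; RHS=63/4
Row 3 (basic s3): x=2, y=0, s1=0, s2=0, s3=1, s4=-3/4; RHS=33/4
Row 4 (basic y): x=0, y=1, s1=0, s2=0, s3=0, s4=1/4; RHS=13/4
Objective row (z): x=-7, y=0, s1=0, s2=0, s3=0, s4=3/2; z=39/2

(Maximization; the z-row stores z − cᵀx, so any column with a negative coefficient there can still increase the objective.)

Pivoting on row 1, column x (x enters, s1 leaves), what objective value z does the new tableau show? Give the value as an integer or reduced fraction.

563/12

Minimum ratio for x: (47/4)/3 = 47/12.
z changes by −(z-row coeff of x)·ratio = −(-7)·(47/12) = 329/12.
New z = 39/2 + (329/12) = 563/12.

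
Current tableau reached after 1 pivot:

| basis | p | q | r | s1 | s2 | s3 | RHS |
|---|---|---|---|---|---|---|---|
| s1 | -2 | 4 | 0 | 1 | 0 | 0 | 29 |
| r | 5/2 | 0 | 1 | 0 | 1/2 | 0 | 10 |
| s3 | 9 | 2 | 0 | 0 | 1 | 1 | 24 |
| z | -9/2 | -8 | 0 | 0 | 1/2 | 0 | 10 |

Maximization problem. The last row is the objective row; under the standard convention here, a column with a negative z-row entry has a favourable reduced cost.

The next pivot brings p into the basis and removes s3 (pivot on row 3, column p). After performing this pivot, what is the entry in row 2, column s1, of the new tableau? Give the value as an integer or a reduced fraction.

0

Pivot element is row 3, column p: 9.
Normalize row 3: new (row 3, s1) = 0/9 = 0.
row 2 ← row 2 − (5/2)·(new row 3): 0 − (5/2)·0 = 0.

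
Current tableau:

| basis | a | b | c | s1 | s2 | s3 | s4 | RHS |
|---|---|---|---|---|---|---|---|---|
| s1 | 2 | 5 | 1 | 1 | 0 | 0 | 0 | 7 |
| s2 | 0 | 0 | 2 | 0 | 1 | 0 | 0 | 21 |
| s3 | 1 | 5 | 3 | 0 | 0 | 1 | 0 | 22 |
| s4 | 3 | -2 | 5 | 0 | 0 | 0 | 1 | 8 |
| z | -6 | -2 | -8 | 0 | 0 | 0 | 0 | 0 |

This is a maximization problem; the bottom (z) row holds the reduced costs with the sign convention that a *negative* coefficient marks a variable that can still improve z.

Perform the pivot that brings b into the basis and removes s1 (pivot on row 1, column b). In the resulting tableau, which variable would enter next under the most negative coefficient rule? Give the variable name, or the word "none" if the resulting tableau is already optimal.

Pivot element 5. New z-row = old z-row − (-2)·(row 1/5).
Updated z-row coefficients: a: -26/5, b: 0, c: -38/5, s1: 2/5, s2: 0, s3: 0, s4: 0.
The most negative is -38/5 in column c, so c would enter next.

c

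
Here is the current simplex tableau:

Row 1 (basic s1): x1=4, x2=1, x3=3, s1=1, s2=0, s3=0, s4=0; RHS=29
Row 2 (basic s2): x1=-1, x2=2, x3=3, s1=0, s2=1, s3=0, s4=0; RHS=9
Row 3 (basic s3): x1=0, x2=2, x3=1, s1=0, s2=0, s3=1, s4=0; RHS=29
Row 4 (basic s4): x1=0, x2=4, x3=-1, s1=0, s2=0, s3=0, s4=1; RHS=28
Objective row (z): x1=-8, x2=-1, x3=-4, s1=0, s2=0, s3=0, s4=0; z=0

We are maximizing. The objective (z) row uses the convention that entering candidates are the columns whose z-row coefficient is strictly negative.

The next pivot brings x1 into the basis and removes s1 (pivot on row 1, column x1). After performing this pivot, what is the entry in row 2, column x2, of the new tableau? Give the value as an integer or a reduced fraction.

Pivot element is row 1, column x1: 4.
Normalize row 1: new (row 1, x2) = 1/4 = 1/4.
row 2 ← row 2 − (-1)·(new row 1): 2 − (-1)·(1/4) = 9/4.

9/4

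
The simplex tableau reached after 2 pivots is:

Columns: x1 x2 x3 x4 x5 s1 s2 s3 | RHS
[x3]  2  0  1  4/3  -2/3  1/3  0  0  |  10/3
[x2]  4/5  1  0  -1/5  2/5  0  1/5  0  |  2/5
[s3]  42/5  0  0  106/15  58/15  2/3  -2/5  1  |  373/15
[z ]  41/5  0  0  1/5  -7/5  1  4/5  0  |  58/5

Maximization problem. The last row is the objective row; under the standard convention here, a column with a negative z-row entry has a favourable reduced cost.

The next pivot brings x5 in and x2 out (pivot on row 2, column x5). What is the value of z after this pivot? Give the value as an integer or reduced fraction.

Minimum ratio for x5: (2/5)/(2/5) = 1.
z changes by −(z-row coeff of x5)·ratio = −(-7/5)·1 = 7/5.
New z = 58/5 + (7/5) = 13.

13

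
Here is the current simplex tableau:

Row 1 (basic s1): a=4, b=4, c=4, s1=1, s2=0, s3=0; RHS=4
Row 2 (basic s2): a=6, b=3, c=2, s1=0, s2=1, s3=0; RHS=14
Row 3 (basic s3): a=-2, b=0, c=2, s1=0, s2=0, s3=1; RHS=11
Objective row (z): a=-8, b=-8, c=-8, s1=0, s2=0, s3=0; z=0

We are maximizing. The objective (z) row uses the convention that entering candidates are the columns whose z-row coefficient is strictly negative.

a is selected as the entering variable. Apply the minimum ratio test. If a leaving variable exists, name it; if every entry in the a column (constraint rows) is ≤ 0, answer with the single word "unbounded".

Ratios: row 1 (s1): 4/4 = 1; row 2 (s2): 14/6 = 7/3; row 3 (s3): entry -2 ≤ 0, skip.
Minimum ratio is in the s1 row, so s1 leaves.

s1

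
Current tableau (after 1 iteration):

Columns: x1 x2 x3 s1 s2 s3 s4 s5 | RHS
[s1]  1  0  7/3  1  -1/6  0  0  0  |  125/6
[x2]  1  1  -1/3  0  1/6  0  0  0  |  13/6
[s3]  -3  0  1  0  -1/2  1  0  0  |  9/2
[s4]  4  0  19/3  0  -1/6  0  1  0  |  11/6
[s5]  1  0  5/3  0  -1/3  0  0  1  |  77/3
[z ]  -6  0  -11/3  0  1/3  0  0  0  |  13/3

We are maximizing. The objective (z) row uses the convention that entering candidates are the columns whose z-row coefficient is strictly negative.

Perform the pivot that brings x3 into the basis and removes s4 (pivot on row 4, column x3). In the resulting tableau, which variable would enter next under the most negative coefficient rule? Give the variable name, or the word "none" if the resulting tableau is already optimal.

Pivot element 19/3. New z-row = old z-row − (-11/3)·(row 4/(19/3)).
Updated z-row coefficients: x1: -70/19, x2: 0, x3: 0, s1: 0, s2: 9/38, s3: 0, s4: 11/19, s5: 0.
The most negative is -70/19 in column x1, so x1 would enter next.

x1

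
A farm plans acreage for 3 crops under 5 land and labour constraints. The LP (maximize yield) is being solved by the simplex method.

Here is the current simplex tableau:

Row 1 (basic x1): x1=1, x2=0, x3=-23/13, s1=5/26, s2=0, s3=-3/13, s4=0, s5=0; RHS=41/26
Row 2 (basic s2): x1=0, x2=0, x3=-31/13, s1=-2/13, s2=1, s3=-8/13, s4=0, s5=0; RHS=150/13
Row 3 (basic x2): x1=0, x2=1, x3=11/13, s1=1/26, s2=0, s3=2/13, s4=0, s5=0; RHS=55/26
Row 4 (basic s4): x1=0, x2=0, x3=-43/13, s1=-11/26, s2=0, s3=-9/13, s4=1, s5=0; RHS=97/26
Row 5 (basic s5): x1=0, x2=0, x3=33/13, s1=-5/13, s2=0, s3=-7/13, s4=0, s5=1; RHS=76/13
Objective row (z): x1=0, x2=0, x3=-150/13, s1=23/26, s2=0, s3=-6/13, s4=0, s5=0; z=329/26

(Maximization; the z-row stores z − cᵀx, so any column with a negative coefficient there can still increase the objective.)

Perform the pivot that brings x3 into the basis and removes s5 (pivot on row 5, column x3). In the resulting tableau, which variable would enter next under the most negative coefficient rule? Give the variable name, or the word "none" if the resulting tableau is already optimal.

Pivot element 33/13. New z-row = old z-row − (-150/13)·(row 5/(33/13)).
Updated z-row coefficients: x1: 0, x2: 0, x3: 0, s1: -19/22, s2: 0, s3: -32/11, s4: 0, s5: 50/11.
The most negative is -32/11 in column s3, so s3 would enter next.

s3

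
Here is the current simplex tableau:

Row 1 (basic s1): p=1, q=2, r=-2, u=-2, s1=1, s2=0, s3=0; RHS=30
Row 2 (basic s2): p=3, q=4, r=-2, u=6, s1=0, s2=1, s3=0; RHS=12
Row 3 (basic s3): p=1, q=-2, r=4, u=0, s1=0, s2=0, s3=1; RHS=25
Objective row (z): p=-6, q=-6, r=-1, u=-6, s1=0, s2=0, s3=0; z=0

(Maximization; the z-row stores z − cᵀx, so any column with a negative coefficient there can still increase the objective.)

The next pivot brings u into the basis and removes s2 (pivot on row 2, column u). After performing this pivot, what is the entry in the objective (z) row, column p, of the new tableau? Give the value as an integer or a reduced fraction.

-3

Pivot element is row 2, column u: 6.
Normalize row 2: new (row 2, p) = 3/6 = 1/2.
z-row ← z-row − (-6)·(new row 2): -6 − (-6)·(1/2) = -3.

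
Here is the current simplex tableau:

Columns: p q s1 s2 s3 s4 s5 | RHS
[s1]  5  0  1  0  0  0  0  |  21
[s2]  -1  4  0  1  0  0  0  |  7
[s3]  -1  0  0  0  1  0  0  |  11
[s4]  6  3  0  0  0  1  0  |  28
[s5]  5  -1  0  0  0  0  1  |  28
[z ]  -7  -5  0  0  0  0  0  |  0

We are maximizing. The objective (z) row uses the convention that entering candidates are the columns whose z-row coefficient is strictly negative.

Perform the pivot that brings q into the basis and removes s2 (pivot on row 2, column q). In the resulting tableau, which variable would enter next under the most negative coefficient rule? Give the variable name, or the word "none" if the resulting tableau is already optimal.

p

Pivot element 4. New z-row = old z-row − (-5)·(row 2/4).
Updated z-row coefficients: p: -33/4, q: 0, s1: 0, s2: 5/4, s3: 0, s4: 0, s5: 0.
The most negative is -33/4 in column p, so p would enter next.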